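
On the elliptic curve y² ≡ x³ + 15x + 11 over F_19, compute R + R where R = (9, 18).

tangent at (9, 18): λ = (3·9² + 15)/(2·18) ≡ 11/17. 17⁻¹ ≡ 9 (mod 19) since 17·9 = 153 ≡ 1, so λ ≡ 11·9 ≡ 4.
  x = λ² - 9 - 9 = 16 - 18 ≡ 17; y = λ·(9 - 17) - 18 ≡ 7. → (17, 7)

(17, 7)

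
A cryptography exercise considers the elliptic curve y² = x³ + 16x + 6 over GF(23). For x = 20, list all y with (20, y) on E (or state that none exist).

x³ + 16x + 6 = 8326 ≡ 0 (mod 23).
Only y = 0 satisfies y² ≡ 0.

0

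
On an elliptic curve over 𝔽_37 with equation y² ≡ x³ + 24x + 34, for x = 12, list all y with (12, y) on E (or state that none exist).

none

x³ + 24x + 34 = 2050 ≡ 15 (mod 37).
15 is a non-residue mod 37; no y exists.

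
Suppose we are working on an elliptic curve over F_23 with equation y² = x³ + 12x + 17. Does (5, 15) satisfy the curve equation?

yes

y² = 15² ≡ 18; x³ + 12x + 17 = 202 ≡ 18 (mod 23). 18 = 18.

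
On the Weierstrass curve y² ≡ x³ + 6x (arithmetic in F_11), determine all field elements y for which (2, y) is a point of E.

3, 8

x³ + 6x + 0 = 20 ≡ 9 (mod 11).
Square roots of 9 mod 11: 3 and 8 (since 3² = 9 ≡ 9).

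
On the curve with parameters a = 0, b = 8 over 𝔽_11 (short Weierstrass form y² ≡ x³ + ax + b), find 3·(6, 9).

(8, 5)

Write G = (6, 9).
Repeated addition: build up to 3G.
2G: tangent at (6, 9): λ = (3·6² + 0)/(2·9) ≡ 9/7. 7⁻¹ ≡ 8 (mod 11), so λ ≡ 9·8 ≡ 6.
  x = λ² - 6 - 6 = 36 - 12 ≡ 2; y = λ·(6 - 2) - 9 ≡ 4. → (2, 4)
3G: (2, 4) + (6, 9). λ = (9 - 4)/(6 - 2) ≡ 5/4 mod 11. 4⁻¹ ≡ 3 (mod 11), so λ ≡ 4.
  x = λ² - 2 - 6 = 16 - 8 ≡ 8; y = λ·(2 - 8) - 4 ≡ 5. → (8, 5)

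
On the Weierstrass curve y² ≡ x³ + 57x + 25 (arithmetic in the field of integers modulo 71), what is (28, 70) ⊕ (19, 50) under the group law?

(28, 70) + (19, 50). λ = (50 - 70)/(19 - 28) ≡ 51/62 mod 71. 62⁻¹ ≡ 63 (mod 71), so λ ≡ 18.
  x = λ² - 28 - 19 = 324 - 47 ≡ 64; y = λ·(28 - 64) - 70 ≡ 63. → (64, 63)

(64, 63)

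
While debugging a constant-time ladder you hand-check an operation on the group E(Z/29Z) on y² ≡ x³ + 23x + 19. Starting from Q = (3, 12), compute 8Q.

(4, 28)

Repeated addition: build up to 8Q.
2Q: tangent at (3, 12): λ = (3·3² + 23)/(2·12) ≡ 21/24. 24⁻¹ ≡ 23 (mod 29) since 24·23 = 552 ≡ 1, so λ ≡ 21·23 ≡ 19.
  x = λ² - 3 - 3 = 361 - 6 ≡ 7; y = λ·(3 - 7) - 12 ≡ 28. → (7, 28)
3Q: (7, 28) + (3, 12). λ = (12 - 28)/(3 - 7) ≡ 13/25 mod 29. 25⁻¹ ≡ 7 (mod 29), so λ ≡ 4.
  x = λ² - 7 - 3 = 16 - 10 ≡ 6; y = λ·(7 - 6) - 28 ≡ 5. → (6, 5)
4Q: (6, 5) + (3, 12). λ = (12 - 5)/(3 - 6) ≡ 7/26 mod 29. 26⁻¹ ≡ 19 (mod 29), so λ ≡ 17.
  x = λ² - 6 - 3 = 289 - 9 ≡ 19; y = λ·(6 - 19) - 5 ≡ 6. → (19, 6)
5Q: (19, 6) + (3, 12). λ = (12 - 6)/(3 - 19) ≡ 6/13 mod 29. 13⁻¹ ≡ 9 (mod 29) since 13·9 = 117 ≡ 1, so λ ≡ 25.
  x = λ² - 19 - 3 = 625 - 22 ≡ 23; y = λ·(19 - 23) - 6 ≡ 10. → (23, 10)
6Q: (23, 10) + (3, 12). λ = (12 - 10)/(3 - 23) ≡ 2/9 mod 29. 9⁻¹ ≡ 13 (mod 29) since 9·13 = 117 ≡ 1, so λ ≡ 26.
  x = λ² - 23 - 3 = 676 - 26 ≡ 12; y = λ·(23 - 12) - 10 ≡ 15. → (12, 15)
7Q: (12, 15) + (3, 12). λ = (12 - 15)/(3 - 12) ≡ 26/20 mod 29. 20⁻¹ ≡ 16 (mod 29), so λ ≡ 10.
  x = λ² - 12 - 3 = 100 - 15 ≡ 27; y = λ·(12 - 27) - 15 ≡ 9. → (27, 9)
8Q: (27, 9) + (3, 12). λ = (12 - 9)/(3 - 27) ≡ 3/5 mod 29. 5⁻¹ ≡ 6 (mod 29), so λ ≡ 18.
  x = λ² - 27 - 3 = 324 - 30 ≡ 4; y = λ·(27 - 4) - 9 ≡ 28. → (4, 28)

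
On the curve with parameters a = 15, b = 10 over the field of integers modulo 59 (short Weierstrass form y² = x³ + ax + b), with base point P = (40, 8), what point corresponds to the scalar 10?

Repeated addition: build up to 10P.
2P: tangent at (40, 8): λ = (3·40² + 15)/(2·8) ≡ 36/16. 16⁻¹ ≡ 48 (mod 59), so λ ≡ 36·48 ≡ 17.
  x = λ² - 40 - 40 = 289 - 80 ≡ 32; y = λ·(40 - 32) - 8 ≡ 10. → (32, 10)
3P: (32, 10) + (40, 8). λ = (8 - 10)/(40 - 32) ≡ 57/8 mod 59. 8⁻¹ ≡ 37 (mod 59), so λ ≡ 44.
  x = λ² - 32 - 40 = 1936 - 72 ≡ 35; y = λ·(32 - 35) - 10 ≡ 35. → (35, 35)
4P: (35, 35) + (40, 8). λ = (8 - 35)/(40 - 35) ≡ 32/5 mod 59. 5⁻¹ ≡ 12 (mod 59), so λ ≡ 30.
  x = λ² - 35 - 40 = 900 - 75 ≡ 58; y = λ·(35 - 58) - 35 ≡ 42. → (58, 42)
5P: (58, 42) + (40, 8). λ = (8 - 42)/(40 - 58) ≡ 25/41 mod 59. 41⁻¹ ≡ 36 (mod 59) since 41·36 = 1476 ≡ 1, so λ ≡ 15.
  x = λ² - 58 - 40 = 225 - 98 ≡ 9; y = λ·(58 - 9) - 42 ≡ 44. → (9, 44)
6P: (9, 44) + (40, 8). λ = (8 - 44)/(40 - 9) ≡ 23/31 mod 59. 31⁻¹ ≡ 40 (mod 59) since 31·40 = 1240 ≡ 1, so λ ≡ 35.
  x = λ² - 9 - 40 = 1225 - 49 ≡ 55; y = λ·(9 - 55) - 44 ≡ 57. → (55, 57)
7P: (55, 57) + (40, 8). λ = (8 - 57)/(40 - 55) ≡ 10/44 mod 59. 44⁻¹ ≡ 55 (mod 59) since 44·55 = 2420 ≡ 1, so λ ≡ 19.
  x = λ² - 55 - 40 = 361 - 95 ≡ 30; y = λ·(55 - 30) - 57 ≡ 5. → (30, 5)
8P: (30, 5) + (40, 8). λ = (8 - 5)/(40 - 30) ≡ 3/10 mod 59. 10⁻¹ ≡ 6 (mod 59), so λ ≡ 18.
  x = λ² - 30 - 40 = 324 - 70 ≡ 18; y = λ·(30 - 18) - 5 ≡ 34. → (18, 34)
9P: (18, 34) + (40, 8). λ = (8 - 34)/(40 - 18) ≡ 33/22 mod 59. 22⁻¹ ≡ 51 (mod 59), so λ ≡ 31.
  x = λ² - 18 - 40 = 961 - 58 ≡ 18; y = λ·(18 - 18) - 34 ≡ 25. → (18, 25)
10P: (18, 25) + (40, 8). λ = (8 - 25)/(40 - 18) ≡ 42/22 mod 59. 22⁻¹ ≡ 51 (mod 59) since 22·51 = 1122 ≡ 1, so λ ≡ 18.
  x = λ² - 18 - 40 = 324 - 58 ≡ 30; y = λ·(18 - 30) - 25 ≡ 54. → (30, 54)

(30, 54)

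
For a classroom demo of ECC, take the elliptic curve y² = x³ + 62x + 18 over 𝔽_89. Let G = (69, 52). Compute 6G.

(37, 59)

Double-and-add on 6 = (110)₂. Start with G = (69, 52) for the leading 1-bit.
double: tangent at (69, 52): λ = (3·69² + 62)/(2·52) ≡ 16/15. 15⁻¹ ≡ 6 (mod 89), so λ ≡ 16·6 ≡ 7.
  x = λ² - 69 - 69 = 49 - 138 ≡ 0; y = λ·(69 - 0) - 52 ≡ 75. → (0, 75)
add G: (0, 75) + (69, 52). λ = (52 - 75)/(69 - 0) ≡ 66/69 mod 89. 69⁻¹ ≡ 40 (mod 89), so λ ≡ 59.
  x = λ² - 0 - 69 = 3481 - 69 ≡ 30; y = λ·(0 - 30) - 75 ≡ 24. → (30, 24)
double: tangent at (30, 24): λ = (3·30² + 62)/(2·24) ≡ 3/48. 48⁻¹ ≡ 13 (mod 89) since 48·13 = 624 ≡ 1, so λ ≡ 3·13 ≡ 39.
  x = λ² - 30 - 30 = 1521 - 60 ≡ 37; y = λ·(30 - 37) - 24 ≡ 59. → (37, 59)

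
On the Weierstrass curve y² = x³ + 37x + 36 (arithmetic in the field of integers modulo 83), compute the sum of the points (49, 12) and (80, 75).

(73, 49)

(49, 12) + (80, 75). λ = (75 - 12)/(80 - 49) ≡ 63/31 mod 83. 31⁻¹ ≡ 75 (mod 83), so λ ≡ 77.
  x = λ² - 49 - 80 = 5929 - 129 ≡ 73; y = λ·(49 - 73) - 12 ≡ 49. → (73, 49)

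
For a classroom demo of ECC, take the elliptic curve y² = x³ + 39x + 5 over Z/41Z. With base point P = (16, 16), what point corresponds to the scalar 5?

Double-and-add on 5 = (101)₂. Start with P = (16, 16) for the leading 1-bit.
double: tangent at (16, 16): λ = (3·16² + 39)/(2·16) ≡ 28/32. 32⁻¹ ≡ 9 (mod 41), so λ ≡ 28·9 ≡ 6.
  x = λ² - 16 - 16 = 36 - 32 ≡ 4; y = λ·(16 - 4) - 16 ≡ 15. → (4, 15)
double: tangent at (4, 15): λ = (3·4² + 39)/(2·15) ≡ 5/30. 30⁻¹ ≡ 26 (mod 41) since 30·26 = 780 ≡ 1, so λ ≡ 5·26 ≡ 7.
  x = λ² - 4 - 4 = 49 - 8 ≡ 0; y = λ·(4 - 0) - 15 ≡ 13. → (0, 13)
add P: (0, 13) + (16, 16). λ = (16 - 13)/(16 - 0) ≡ 3/16 mod 41. 16⁻¹ ≡ 18 (mod 41) since 16·18 = 288 ≡ 1, so λ ≡ 13.
  x = λ² - 0 - 16 = 169 - 16 ≡ 30; y = λ·(0 - 30) - 13 ≡ 7. → (30, 7)

(30, 7)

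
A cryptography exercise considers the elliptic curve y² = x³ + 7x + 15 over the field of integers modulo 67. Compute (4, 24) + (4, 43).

O

The two points share x = 4 and their y-coordinates satisfy 24 + 43 ≡ 0 (mod 67), so they are inverses. Their sum is the point at infinity.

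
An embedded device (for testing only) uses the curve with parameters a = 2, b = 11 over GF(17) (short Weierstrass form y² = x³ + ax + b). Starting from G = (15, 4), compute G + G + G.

(11, 2)

Repeated addition: build up to 3G.
2G: tangent at (15, 4): λ = (3·15² + 2)/(2·4) ≡ 14/8. 8⁻¹ ≡ 15 (mod 17) since 8·15 = 120 ≡ 1, so λ ≡ 14·15 ≡ 6.
  x = λ² - 15 - 15 = 36 - 30 ≡ 6; y = λ·(15 - 6) - 4 ≡ 16. → (6, 16)
3G: (6, 16) + (15, 4). λ = (4 - 16)/(15 - 6) ≡ 5/9 mod 17. 9⁻¹ ≡ 2 (mod 17), so λ ≡ 10.
  x = λ² - 6 - 15 = 100 - 21 ≡ 11; y = λ·(6 - 11) - 16 ≡ 2. → (11, 2)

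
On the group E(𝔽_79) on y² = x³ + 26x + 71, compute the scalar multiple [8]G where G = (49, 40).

(59, 2)

Double-and-add on 8 = (1000)₂. Start with G = (49, 40) for the leading 1-bit.
double: tangent at (49, 40): λ = (3·49² + 26)/(2·40) ≡ 40/1. 1⁻¹ ≡ 1 (mod 79), so λ ≡ 40·1 ≡ 40.
  x = λ² - 49 - 49 = 1600 - 98 ≡ 1; y = λ·(49 - 1) - 40 ≡ 63. → (1, 63)
double: tangent at (1, 63): λ = (3·1² + 26)/(2·63) ≡ 29/47. 47⁻¹ ≡ 37 (mod 79) since 47·37 = 1739 ≡ 1, so λ ≡ 29·37 ≡ 46.
  x = λ² - 1 - 1 = 2116 - 2 ≡ 60; y = λ·(1 - 60) - 63 ≡ 67. → (60, 67)
double: tangent at (60, 67): λ = (3·60² + 26)/(2·67) ≡ 3/55. 55⁻¹ ≡ 23 (mod 79), so λ ≡ 3·23 ≡ 69.
  x = λ² - 60 - 60 = 4761 - 120 ≡ 59; y = λ·(60 - 59) - 67 ≡ 2. → (59, 2)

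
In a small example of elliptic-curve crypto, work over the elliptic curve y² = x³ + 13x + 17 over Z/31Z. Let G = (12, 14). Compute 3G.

Repeated addition: build up to 3G.
2G: tangent at (12, 14): λ = (3·12² + 13)/(2·14) ≡ 11/28. 28⁻¹ ≡ 10 (mod 31) since 28·10 = 280 ≡ 1, so λ ≡ 11·10 ≡ 17.
  x = λ² - 12 - 12 = 289 - 24 ≡ 17; y = λ·(12 - 17) - 14 ≡ 25. → (17, 25)
3G: (17, 25) + (12, 14). λ = (14 - 25)/(12 - 17) ≡ 20/26 mod 31. 26⁻¹ ≡ 6 (mod 31), so λ ≡ 27.
  x = λ² - 17 - 12 = 729 - 29 ≡ 18; y = λ·(17 - 18) - 25 ≡ 10. → (18, 10)

(18, 10)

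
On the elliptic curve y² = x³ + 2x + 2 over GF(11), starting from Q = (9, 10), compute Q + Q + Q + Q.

(9, 10)

Double-and-add on 4 = (100)₂. Start with Q = (9, 10) for the leading 1-bit.
double: tangent at (9, 10): λ = (3·9² + 2)/(2·10) ≡ 3/9. 9⁻¹ ≡ 5 (mod 11), so λ ≡ 3·5 ≡ 4.
  x = λ² - 9 - 9 = 16 - 18 ≡ 9; y = λ·(9 - 9) - 10 ≡ 1. → (9, 1)
double: tangent at (9, 1): λ = (3·9² + 2)/(2·1) ≡ 3/2. 2⁻¹ ≡ 6 (mod 11), so λ ≡ 3·6 ≡ 7.
  x = λ² - 9 - 9 = 49 - 18 ≡ 9; y = λ·(9 - 9) - 1 ≡ 10. → (9, 10)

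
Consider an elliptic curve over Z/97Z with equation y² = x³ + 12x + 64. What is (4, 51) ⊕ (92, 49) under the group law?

(25, 9)

(4, 51) + (92, 49). λ = (49 - 51)/(92 - 4) ≡ 95/88 mod 97. 88⁻¹ ≡ 43 (mod 97), so λ ≡ 11.
  x = λ² - 4 - 92 = 121 - 96 ≡ 25; y = λ·(4 - 25) - 51 ≡ 9. → (25, 9)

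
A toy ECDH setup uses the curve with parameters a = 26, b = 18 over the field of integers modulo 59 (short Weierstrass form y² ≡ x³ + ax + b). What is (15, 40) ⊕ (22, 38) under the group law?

(15, 40) + (22, 38). λ = (38 - 40)/(22 - 15) ≡ 57/7 mod 59. 7⁻¹ ≡ 17 (mod 59) since 7·17 = 119 ≡ 1, so λ ≡ 25.
  x = λ² - 15 - 22 = 625 - 37 ≡ 57; y = λ·(15 - 57) - 40 ≡ 31. → (57, 31)

(57, 31)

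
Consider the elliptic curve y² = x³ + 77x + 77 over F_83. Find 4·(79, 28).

(41, 51)

Write P = (79, 28).
Repeated addition: build up to 4P.
2P: tangent at (79, 28): λ = (3·79² + 77)/(2·28) ≡ 42/56. 56⁻¹ ≡ 43 (mod 83), so λ ≡ 42·43 ≡ 63.
  x = λ² - 79 - 79 = 3969 - 158 ≡ 76; y = λ·(79 - 76) - 28 ≡ 78. → (76, 78)
3P: (76, 78) + (79, 28). λ = (28 - 78)/(79 - 76) ≡ 33/3 mod 83. 3⁻¹ ≡ 28 (mod 83) since 3·28 = 84 ≡ 1, so λ ≡ 11.
  x = λ² - 76 - 79 = 121 - 155 ≡ 49; y = λ·(76 - 49) - 78 ≡ 53. → (49, 53)
4P: (49, 53) + (79, 28). λ = (28 - 53)/(79 - 49) ≡ 58/30 mod 83. 30⁻¹ ≡ 36 (mod 83), so λ ≡ 13.
  x = λ² - 49 - 79 = 169 - 128 ≡ 41; y = λ·(49 - 41) - 53 ≡ 51. → (41, 51)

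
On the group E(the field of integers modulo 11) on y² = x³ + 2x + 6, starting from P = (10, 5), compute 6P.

(10, 6)

Double-and-add on 6 = (110)₂. Start with P = (10, 5) for the leading 1-bit.
double: tangent at (10, 5): λ = (3·10² + 2)/(2·5) ≡ 5/10. 10⁻¹ ≡ 10 (mod 11) since 10·10 = 100 ≡ 1, so λ ≡ 5·10 ≡ 6.
  x = λ² - 10 - 10 = 36 - 20 ≡ 5; y = λ·(10 - 5) - 5 ≡ 3. → (5, 3)
add P: (5, 3) + (10, 5). λ = (5 - 3)/(10 - 5) ≡ 2/5 mod 11. 5⁻¹ ≡ 9 (mod 11) since 5·9 = 45 ≡ 1, so λ ≡ 7.
  x = λ² - 5 - 10 = 49 - 15 ≡ 1; y = λ·(5 - 1) - 3 ≡ 3. → (1, 3)
double: tangent at (1, 3): λ = (3·1² + 2)/(2·3) ≡ 5/6. 6⁻¹ ≡ 2 (mod 11) since 6·2 = 12 ≡ 1, so λ ≡ 5·2 ≡ 10.
  x = λ² - 1 - 1 = 100 - 2 ≡ 10; y = λ·(1 - 10) - 3 ≡ 6. → (10, 6)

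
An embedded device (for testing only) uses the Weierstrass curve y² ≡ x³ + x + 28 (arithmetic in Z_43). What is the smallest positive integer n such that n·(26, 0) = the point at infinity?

2P: (26, 0) + (26, 0): same x and y₁ ≡ -y₂, so the sum is the point at infinity.
2P = the point at infinity, so the order is 2.

2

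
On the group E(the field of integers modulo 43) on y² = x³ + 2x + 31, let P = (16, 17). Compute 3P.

(40, 27)

Repeated addition: build up to 3P.
2P: tangent at (16, 17): λ = (3·16² + 2)/(2·17) ≡ 39/34. 34⁻¹ ≡ 19 (mod 43), so λ ≡ 39·19 ≡ 10.
  x = λ² - 16 - 16 = 100 - 32 ≡ 25; y = λ·(16 - 25) - 17 ≡ 22. → (25, 22)
3P: (25, 22) + (16, 17). λ = (17 - 22)/(16 - 25) ≡ 38/34 mod 43. 34⁻¹ ≡ 19 (mod 43), so λ ≡ 34.
  x = λ² - 25 - 16 = 1156 - 41 ≡ 40; y = λ·(25 - 40) - 22 ≡ 27. → (40, 27)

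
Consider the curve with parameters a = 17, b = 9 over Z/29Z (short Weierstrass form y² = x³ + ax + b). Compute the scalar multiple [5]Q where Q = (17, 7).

(13, 22)

Double-and-add on 5 = (101)₂. Start with Q = (17, 7) for the leading 1-bit.
double: tangent at (17, 7): λ = (3·17² + 17)/(2·7) ≡ 14/14. 14⁻¹ ≡ 27 (mod 29), so λ ≡ 14·27 ≡ 1.
  x = λ² - 17 - 17 = 1 - 34 ≡ 25; y = λ·(17 - 25) - 7 ≡ 14. → (25, 14)
double: tangent at (25, 14): λ = (3·25² + 17)/(2·14) ≡ 7/28. 28⁻¹ ≡ 28 (mod 29) since 28·28 = 784 ≡ 1, so λ ≡ 7·28 ≡ 22.
  x = λ² - 25 - 25 = 484 - 50 ≡ 28; y = λ·(25 - 28) - 14 ≡ 7. → (28, 7)
add Q: (28, 7) + (17, 7). λ = (7 - 7)/(17 - 28) ≡ 0/18 mod 29. 18⁻¹ ≡ 21 (mod 29), so λ ≡ 0.
  x = λ² - 28 - 17 = 0 - 45 ≡ 13; y = λ·(28 - 13) - 7 ≡ 22. → (13, 22)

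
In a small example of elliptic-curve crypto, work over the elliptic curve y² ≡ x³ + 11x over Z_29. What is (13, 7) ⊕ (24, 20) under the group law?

(20, 19)

(13, 7) + (24, 20). λ = (20 - 7)/(24 - 13) ≡ 13/11 mod 29. 11⁻¹ ≡ 8 (mod 29), so λ ≡ 17.
  x = λ² - 13 - 24 = 289 - 37 ≡ 20; y = λ·(13 - 20) - 7 ≡ 19. → (20, 19)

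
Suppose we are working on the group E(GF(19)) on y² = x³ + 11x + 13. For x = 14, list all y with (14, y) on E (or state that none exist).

2, 17

x³ + 11x + 13 = 2911 ≡ 4 (mod 19).
Square roots of 4 mod 19: 2 and 17 (since 2² = 4 ≡ 4).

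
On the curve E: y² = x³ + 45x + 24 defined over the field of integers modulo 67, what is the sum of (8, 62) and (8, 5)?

The two points share x = 8 and their y-coordinates satisfy 62 + 5 ≡ 0 (mod 67), so they are inverses. Their sum is O.

O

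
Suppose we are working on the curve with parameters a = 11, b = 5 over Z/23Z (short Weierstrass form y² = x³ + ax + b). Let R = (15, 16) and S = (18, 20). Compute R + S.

(2, 9)

(15, 16) + (18, 20). λ = (20 - 16)/(18 - 15) ≡ 4/3 mod 23. 3⁻¹ ≡ 8 (mod 23) since 3·8 = 24 ≡ 1, so λ ≡ 9.
  x = λ² - 15 - 18 = 81 - 33 ≡ 2; y = λ·(15 - 2) - 16 ≡ 9. → (2, 9)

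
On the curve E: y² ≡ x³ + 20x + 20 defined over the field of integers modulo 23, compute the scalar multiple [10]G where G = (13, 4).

Repeated addition: build up to 10G.
2G: tangent at (13, 4): λ = (3·13² + 20)/(2·4) ≡ 21/8. 8⁻¹ ≡ 3 (mod 23), so λ ≡ 21·3 ≡ 17.
  x = λ² - 13 - 13 = 289 - 26 ≡ 10; y = λ·(13 - 10) - 4 ≡ 1. → (10, 1)
3G: (10, 1) + (13, 4). λ = (4 - 1)/(13 - 10) ≡ 3/3 mod 23. 3⁻¹ ≡ 8 (mod 23), so λ ≡ 1.
  x = λ² - 10 - 13 = 1 - 23 ≡ 1; y = λ·(10 - 1) - 1 ≡ 8. → (1, 8)
4G: (1, 8) + (13, 4). λ = (4 - 8)/(13 - 1) ≡ 19/12 mod 23. 12⁻¹ ≡ 2 (mod 23), so λ ≡ 15.
  x = λ² - 1 - 13 = 225 - 14 ≡ 4; y = λ·(1 - 4) - 8 ≡ 16. → (4, 16)
5G: (4, 16) + (13, 4). λ = (4 - 16)/(13 - 4) ≡ 11/9 mod 23. 9⁻¹ ≡ 18 (mod 23), so λ ≡ 14.
  x = λ² - 4 - 13 = 196 - 17 ≡ 18; y = λ·(4 - 18) - 16 ≡ 18. → (18, 18)
6G: (18, 18) + (13, 4). λ = (4 - 18)/(13 - 18) ≡ 9/18 mod 23. 18⁻¹ ≡ 9 (mod 23), so λ ≡ 12.
  x = λ² - 18 - 13 = 144 - 31 ≡ 21; y = λ·(18 - 21) - 18 ≡ 15. → (21, 15)
7G: (21, 15) + (13, 4). λ = (4 - 15)/(13 - 21) ≡ 12/15 mod 23. 15⁻¹ ≡ 20 (mod 23) since 15·20 = 300 ≡ 1, so λ ≡ 10.
  x = λ² - 21 - 13 = 100 - 34 ≡ 20; y = λ·(21 - 20) - 15 ≡ 18. → (20, 18)
8G: (20, 18) + (13, 4). λ = (4 - 18)/(13 - 20) ≡ 9/16 mod 23. 16⁻¹ ≡ 13 (mod 23), so λ ≡ 2.
  x = λ² - 20 - 13 = 4 - 33 ≡ 17; y = λ·(20 - 17) - 18 ≡ 11. → (17, 11)
9G: (17, 11) + (13, 4). λ = (4 - 11)/(13 - 17) ≡ 16/19 mod 23. 19⁻¹ ≡ 17 (mod 23) since 19·17 = 323 ≡ 1, so λ ≡ 19.
  x = λ² - 17 - 13 = 361 - 30 ≡ 9; y = λ·(17 - 9) - 11 ≡ 3. → (9, 3)
10G: (9, 3) + (13, 4). λ = (4 - 3)/(13 - 9) ≡ 1/4 mod 23. 4⁻¹ ≡ 6 (mod 23), so λ ≡ 6.
  x = λ² - 9 - 13 = 36 - 22 ≡ 14; y = λ·(9 - 14) - 3 ≡ 13. → (14, 13)

(14, 13)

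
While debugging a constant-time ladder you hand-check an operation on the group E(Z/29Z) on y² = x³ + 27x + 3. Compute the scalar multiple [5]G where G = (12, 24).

(25, 11)

Double-and-add on 5 = (101)₂. Start with G = (12, 24) for the leading 1-bit.
double: tangent at (12, 24): λ = (3·12² + 27)/(2·24) ≡ 24/19. 19⁻¹ ≡ 26 (mod 29), so λ ≡ 24·26 ≡ 15.
  x = λ² - 12 - 12 = 225 - 24 ≡ 27; y = λ·(12 - 27) - 24 ≡ 12. → (27, 12)
double: tangent at (27, 12): λ = (3·27² + 27)/(2·12) ≡ 10/24. 24⁻¹ ≡ 23 (mod 29) since 24·23 = 552 ≡ 1, so λ ≡ 10·23 ≡ 27.
  x = λ² - 27 - 27 = 729 - 54 ≡ 8; y = λ·(27 - 8) - 12 ≡ 8. → (8, 8)
add G: (8, 8) + (12, 24). λ = (24 - 8)/(12 - 8) ≡ 16/4 mod 29. 4⁻¹ ≡ 22 (mod 29) since 4·22 = 88 ≡ 1, so λ ≡ 4.
  x = λ² - 8 - 12 = 16 - 20 ≡ 25; y = λ·(8 - 25) - 8 ≡ 11. → (25, 11)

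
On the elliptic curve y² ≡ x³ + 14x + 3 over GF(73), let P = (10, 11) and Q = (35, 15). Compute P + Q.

(10, 11) + (35, 15). λ = (15 - 11)/(35 - 10) ≡ 4/25 mod 73. 25⁻¹ ≡ 38 (mod 73), so λ ≡ 6.
  x = λ² - 10 - 35 = 36 - 45 ≡ 64; y = λ·(10 - 64) - 11 ≡ 30. → (64, 30)

(64, 30)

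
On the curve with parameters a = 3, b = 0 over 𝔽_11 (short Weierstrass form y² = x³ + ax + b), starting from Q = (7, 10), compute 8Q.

(3, 5)

Repeated addition: build up to 8Q.
2Q: tangent at (7, 10): λ = (3·7² + 3)/(2·10) ≡ 7/9. 9⁻¹ ≡ 5 (mod 11), so λ ≡ 7·5 ≡ 2.
  x = λ² - 7 - 7 = 4 - 14 ≡ 1; y = λ·(7 - 1) - 10 ≡ 2. → (1, 2)
3Q: (1, 2) + (7, 10). λ = (10 - 2)/(7 - 1) ≡ 8/6 mod 11. 6⁻¹ ≡ 2 (mod 11) since 6·2 = 12 ≡ 1, so λ ≡ 5.
  x = λ² - 1 - 7 = 25 - 8 ≡ 6; y = λ·(1 - 6) - 2 ≡ 6. → (6, 6)
4Q: (6, 6) + (7, 10). λ = (10 - 6)/(7 - 6) ≡ 4/1 mod 11. 1⁻¹ ≡ 1 (mod 11), so λ ≡ 4.
  x = λ² - 6 - 7 = 16 - 13 ≡ 3; y = λ·(6 - 3) - 6 ≡ 6. → (3, 6)
5Q: (3, 6) + (7, 10). λ = (10 - 6)/(7 - 3) ≡ 4/4 mod 11. 4⁻¹ ≡ 3 (mod 11) since 4·3 = 12 ≡ 1, so λ ≡ 1.
  x = λ² - 3 - 7 = 1 - 10 ≡ 2; y = λ·(3 - 2) - 6 ≡ 6. → (2, 6)
6Q: (2, 6) + (7, 10). λ = (10 - 6)/(7 - 2) ≡ 4/5 mod 11. 5⁻¹ ≡ 9 (mod 11), so λ ≡ 3.
  x = λ² - 2 - 7 = 9 - 9 ≡ 0; y = λ·(2 - 0) - 6 ≡ 0. → (0, 0)
7Q: (0, 0) + (7, 10). λ = (10 - 0)/(7 - 0) ≡ 10/7 mod 11. 7⁻¹ ≡ 8 (mod 11) since 7·8 = 56 ≡ 1, so λ ≡ 3.
  x = λ² - 0 - 7 = 9 - 7 ≡ 2; y = λ·(0 - 2) - 0 ≡ 5. → (2, 5)
8Q: (2, 5) + (7, 10). λ = (10 - 5)/(7 - 2) ≡ 5/5 mod 11. 5⁻¹ ≡ 9 (mod 11) since 5·9 = 45 ≡ 1, so λ ≡ 1.
  x = λ² - 2 - 7 = 1 - 9 ≡ 3; y = λ·(2 - 3) - 5 ≡ 5. → (3, 5)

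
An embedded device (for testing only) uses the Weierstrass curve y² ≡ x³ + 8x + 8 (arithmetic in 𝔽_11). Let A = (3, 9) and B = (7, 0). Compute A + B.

(3, 9) + (7, 0). λ = (0 - 9)/(7 - 3) ≡ 2/4 mod 11. 4⁻¹ ≡ 3 (mod 11) since 4·3 = 12 ≡ 1, so λ ≡ 6.
  x = λ² - 3 - 7 = 36 - 10 ≡ 4; y = λ·(3 - 4) - 9 ≡ 7. → (4, 7)

(4, 7)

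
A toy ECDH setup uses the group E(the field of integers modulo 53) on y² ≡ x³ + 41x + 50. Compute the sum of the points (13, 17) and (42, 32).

(13, 17) + (42, 32). λ = (32 - 17)/(42 - 13) ≡ 15/29 mod 53. 29⁻¹ ≡ 11 (mod 53) since 29·11 = 319 ≡ 1, so λ ≡ 6.
  x = λ² - 13 - 42 = 36 - 55 ≡ 34; y = λ·(13 - 34) - 17 ≡ 16. → (34, 16)

(34, 16)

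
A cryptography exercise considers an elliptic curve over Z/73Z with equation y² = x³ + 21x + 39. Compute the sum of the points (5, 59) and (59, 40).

(5, 59) + (59, 40). λ = (40 - 59)/(59 - 5) ≡ 54/54 mod 73. 54⁻¹ ≡ 23 (mod 73), so λ ≡ 1.
  x = λ² - 5 - 59 = 1 - 64 ≡ 10; y = λ·(5 - 10) - 59 ≡ 9. → (10, 9)

(10, 9)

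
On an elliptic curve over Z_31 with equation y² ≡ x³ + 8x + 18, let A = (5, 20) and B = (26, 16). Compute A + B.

(20, 5)

(5, 20) + (26, 16). λ = (16 - 20)/(26 - 5) ≡ 27/21 mod 31. 21⁻¹ ≡ 3 (mod 31) since 21·3 = 63 ≡ 1, so λ ≡ 19.
  x = λ² - 5 - 26 = 361 - 31 ≡ 20; y = λ·(5 - 20) - 20 ≡ 5. → (20, 5)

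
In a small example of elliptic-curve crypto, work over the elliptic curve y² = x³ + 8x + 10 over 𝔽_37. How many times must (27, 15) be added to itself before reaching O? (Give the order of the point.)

9

2P: tangent at (27, 15): λ = (3·27² + 8)/(2·15) ≡ 12/30. 30⁻¹ ≡ 21 (mod 37), so λ ≡ 12·21 ≡ 30.
  x = λ² - 27 - 27 = 900 - 54 ≡ 32; y = λ·(27 - 32) - 15 ≡ 20. → (32, 20)
3P: (32, 20) + (27, 15). λ = (15 - 20)/(27 - 32) ≡ 32/32 mod 37. 32⁻¹ ≡ 22 (mod 37), so λ ≡ 1.
  x = λ² - 32 - 27 = 1 - 59 ≡ 16; y = λ·(32 - 16) - 20 ≡ 33. → (16, 33)
4P: (16, 33) + (27, 15). λ = (15 - 33)/(27 - 16) ≡ 19/11 mod 37. 11⁻¹ ≡ 27 (mod 37), so λ ≡ 32.
  x = λ² - 16 - 27 = 1024 - 43 ≡ 19; y = λ·(16 - 19) - 33 ≡ 19. → (19, 19)
5P: (19, 19) + (27, 15). λ = (15 - 19)/(27 - 19) ≡ 33/8 mod 37. 8⁻¹ ≡ 14 (mod 37), so λ ≡ 18.
  x = λ² - 19 - 27 = 324 - 46 ≡ 19; y = λ·(19 - 19) - 19 ≡ 18. → (19, 18)
6P: (19, 18) + (27, 15). λ = (15 - 18)/(27 - 19) ≡ 34/8 mod 37. 8⁻¹ ≡ 14 (mod 37) since 8·14 = 112 ≡ 1, so λ ≡ 32.
  x = λ² - 19 - 27 = 1024 - 46 ≡ 16; y = λ·(19 - 16) - 18 ≡ 4. → (16, 4)
7P: (16, 4) + (27, 15). λ = (15 - 4)/(27 - 16) ≡ 11/11 mod 37. 11⁻¹ ≡ 27 (mod 37), so λ ≡ 1.
  x = λ² - 16 - 27 = 1 - 43 ≡ 32; y = λ·(16 - 32) - 4 ≡ 17. → (32, 17)
8P: (32, 17) + (27, 15). λ = (15 - 17)/(27 - 32) ≡ 35/32 mod 37. 32⁻¹ ≡ 22 (mod 37) since 32·22 = 704 ≡ 1, so λ ≡ 30.
  x = λ² - 32 - 27 = 900 - 59 ≡ 27; y = λ·(32 - 27) - 17 ≡ 22. → (27, 22)
9P: (27, 22) + (27, 15): same x and y₁ ≡ -y₂, so the sum is O.
9P = O, so the order is 9.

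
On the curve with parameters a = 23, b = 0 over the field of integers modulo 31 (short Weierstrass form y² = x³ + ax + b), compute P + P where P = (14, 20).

(4, 1)

tangent at (14, 20): λ = (3·14² + 23)/(2·20) ≡ 22/9. 9⁻¹ ≡ 7 (mod 31) since 9·7 = 63 ≡ 1, so λ ≡ 22·7 ≡ 30.
  x = λ² - 14 - 14 = 900 - 28 ≡ 4; y = λ·(14 - 4) - 20 ≡ 1. → (4, 1)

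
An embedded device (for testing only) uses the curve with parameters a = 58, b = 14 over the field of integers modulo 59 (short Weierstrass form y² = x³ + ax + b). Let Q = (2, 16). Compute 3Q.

(11, 53)

Repeated addition: build up to 3Q.
2Q: tangent at (2, 16): λ = (3·2² + 58)/(2·16) ≡ 11/32. 32⁻¹ ≡ 24 (mod 59) since 32·24 = 768 ≡ 1, so λ ≡ 11·24 ≡ 28.
  x = λ² - 2 - 2 = 784 - 4 ≡ 13; y = λ·(2 - 13) - 16 ≡ 30. → (13, 30)
3Q: (13, 30) + (2, 16). λ = (16 - 30)/(2 - 13) ≡ 45/48 mod 59. 48⁻¹ ≡ 16 (mod 59), so λ ≡ 12.
  x = λ² - 13 - 2 = 144 - 15 ≡ 11; y = λ·(13 - 11) - 30 ≡ 53. → (11, 53)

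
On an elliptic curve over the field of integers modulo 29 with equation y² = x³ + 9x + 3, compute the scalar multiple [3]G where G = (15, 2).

(1, 19)

Repeated addition: build up to 3G.
2G: tangent at (15, 2): λ = (3·15² + 9)/(2·2) ≡ 17/4. 4⁻¹ ≡ 22 (mod 29), so λ ≡ 17·22 ≡ 26.
  x = λ² - 15 - 15 = 676 - 30 ≡ 8; y = λ·(15 - 8) - 2 ≡ 6. → (8, 6)
3G: (8, 6) + (15, 2). λ = (2 - 6)/(15 - 8) ≡ 25/7 mod 29. 7⁻¹ ≡ 25 (mod 29), so λ ≡ 16.
  x = λ² - 8 - 15 = 256 - 23 ≡ 1; y = λ·(8 - 1) - 6 ≡ 19. → (1, 19)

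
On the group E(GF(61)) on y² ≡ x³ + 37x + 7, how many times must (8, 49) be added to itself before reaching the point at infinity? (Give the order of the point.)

2P: tangent at (8, 49): λ = (3·8² + 37)/(2·49) ≡ 46/37. 37⁻¹ ≡ 33 (mod 61), so λ ≡ 46·33 ≡ 54.
  x = λ² - 8 - 8 = 2916 - 16 ≡ 33; y = λ·(8 - 33) - 49 ≡ 4. → (33, 4)
3P: (33, 4) + (8, 49). λ = (49 - 4)/(8 - 33) ≡ 45/36 mod 61. 36⁻¹ ≡ 39 (mod 61), so λ ≡ 47.
  x = λ² - 33 - 8 = 2209 - 41 ≡ 33; y = λ·(33 - 33) - 4 ≡ 57. → (33, 57)
4P: (33, 57) + (8, 49). λ = (49 - 57)/(8 - 33) ≡ 53/36 mod 61. 36⁻¹ ≡ 39 (mod 61), so λ ≡ 54.
  x = λ² - 33 - 8 = 2916 - 41 ≡ 8; y = λ·(33 - 8) - 57 ≡ 12. → (8, 12)
5P: (8, 12) + (8, 49): same x and y₁ ≡ -y₂, so the sum is the point at infinity.
5P = the point at infinity, so the order is 5.

5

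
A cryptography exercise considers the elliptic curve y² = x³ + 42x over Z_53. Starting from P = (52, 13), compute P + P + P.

Repeated addition: build up to 3P.
2P: tangent at (52, 13): λ = (3·52² + 42)/(2·13) ≡ 45/26. 26⁻¹ ≡ 51 (mod 53), so λ ≡ 45·51 ≡ 16.
  x = λ² - 52 - 52 = 256 - 104 ≡ 46; y = λ·(52 - 46) - 13 ≡ 30. → (46, 30)
3P: (46, 30) + (52, 13). λ = (13 - 30)/(52 - 46) ≡ 36/6 mod 53. 6⁻¹ ≡ 9 (mod 53) since 6·9 = 54 ≡ 1, so λ ≡ 6.
  x = λ² - 46 - 52 = 36 - 98 ≡ 44; y = λ·(46 - 44) - 30 ≡ 35. → (44, 35)

(44, 35)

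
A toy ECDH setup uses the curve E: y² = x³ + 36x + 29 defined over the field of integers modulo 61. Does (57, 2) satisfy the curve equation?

y² = 2² ≡ 4; x³ + 36x + 29 = 187274 ≡ 4 (mod 61). 4 = 4.

yes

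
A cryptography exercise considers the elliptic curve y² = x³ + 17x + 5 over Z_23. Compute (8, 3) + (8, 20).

The two points share x = 8 and their y-coordinates satisfy 3 + 20 ≡ 0 (mod 23), so they are inverses. Their sum is 𝒪.

O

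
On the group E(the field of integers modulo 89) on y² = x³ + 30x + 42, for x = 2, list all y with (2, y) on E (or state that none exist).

x³ + 30x + 42 = 110 ≡ 21 (mod 89).
Square roots of 21 mod 89: 33 and 56 (since 33² = 1089 ≡ 21).

33, 56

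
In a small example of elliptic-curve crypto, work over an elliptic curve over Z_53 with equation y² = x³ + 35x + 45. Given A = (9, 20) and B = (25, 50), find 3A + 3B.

First 3A:
Repeated addition: build up to 3A.
2A: tangent at (9, 20): λ = (3·9² + 35)/(2·20) ≡ 13/40. 40⁻¹ ≡ 4 (mod 53) since 40·4 = 160 ≡ 1, so λ ≡ 13·4 ≡ 52.
  x = λ² - 9 - 9 = 2704 - 18 ≡ 36; y = λ·(9 - 36) - 20 ≡ 7. → (36, 7)
3A: (36, 7) + (9, 20). λ = (20 - 7)/(9 - 36) ≡ 13/26 mod 53. 26⁻¹ ≡ 51 (mod 53), so λ ≡ 27.
  x = λ² - 36 - 9 = 729 - 45 ≡ 48; y = λ·(36 - 48) - 7 ≡ 40. → (48, 40)
3A = (48, 40).
Next 3B:
Repeated addition: build up to 3B.
2B: tangent at (25, 50): λ = (3·25² + 35)/(2·50) ≡ 2/47. 47⁻¹ ≡ 44 (mod 53), so λ ≡ 2·44 ≡ 35.
  x = λ² - 25 - 25 = 1225 - 50 ≡ 9; y = λ·(25 - 9) - 50 ≡ 33. → (9, 33)
3B: (9, 33) + (25, 50). λ = (50 - 33)/(25 - 9) ≡ 17/16 mod 53. 16⁻¹ ≡ 10 (mod 53), so λ ≡ 11.
  x = λ² - 9 - 25 = 121 - 34 ≡ 34; y = λ·(9 - 34) - 33 ≡ 10. → (34, 10)
3B = (34, 10).
Finally 3A + 3B:
(48, 40) + (34, 10). λ = (10 - 40)/(34 - 48) ≡ 23/39 mod 53. 39⁻¹ ≡ 34 (mod 53), so λ ≡ 40.
  x = λ² - 48 - 34 = 1600 - 82 ≡ 34; y = λ·(48 - 34) - 40 ≡ 43. → (34, 43)

(34, 43)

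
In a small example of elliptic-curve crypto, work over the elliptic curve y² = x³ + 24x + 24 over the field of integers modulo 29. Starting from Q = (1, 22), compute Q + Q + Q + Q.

Double-and-add on 4 = (100)₂. Start with Q = (1, 22) for the leading 1-bit.
double: tangent at (1, 22): λ = (3·1² + 24)/(2·22) ≡ 27/15. 15⁻¹ ≡ 2 (mod 29) since 15·2 = 30 ≡ 1, so λ ≡ 27·2 ≡ 25.
  x = λ² - 1 - 1 = 625 - 2 ≡ 14; y = λ·(1 - 14) - 22 ≡ 1. → (14, 1)
double: tangent at (14, 1): λ = (3·14² + 24)/(2·1) ≡ 3/2. 2⁻¹ ≡ 15 (mod 29), so λ ≡ 3·15 ≡ 16.
  x = λ² - 14 - 14 = 256 - 28 ≡ 25; y = λ·(14 - 25) - 1 ≡ 26. → (25, 26)

(25, 26)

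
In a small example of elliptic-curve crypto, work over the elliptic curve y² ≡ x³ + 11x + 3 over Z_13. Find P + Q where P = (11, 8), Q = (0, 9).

(12, 11)

(11, 8) + (0, 9). λ = (9 - 8)/(0 - 11) ≡ 1/2 mod 13. 2⁻¹ ≡ 7 (mod 13), so λ ≡ 7.
  x = λ² - 11 - 0 = 49 - 11 ≡ 12; y = λ·(11 - 12) - 8 ≡ 11. → (12, 11)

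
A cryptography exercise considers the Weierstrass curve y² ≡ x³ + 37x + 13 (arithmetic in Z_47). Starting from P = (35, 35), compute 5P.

Double-and-add on 5 = (101)₂. Start with P = (35, 35) for the leading 1-bit.
double: tangent at (35, 35): λ = (3·35² + 37)/(2·35) ≡ 46/23. 23⁻¹ ≡ 45 (mod 47), so λ ≡ 46·45 ≡ 2.
  x = λ² - 35 - 35 = 4 - 70 ≡ 28; y = λ·(35 - 28) - 35 ≡ 26. → (28, 26)
double: tangent at (28, 26): λ = (3·28² + 37)/(2·26) ≡ 39/5. 5⁻¹ ≡ 19 (mod 47), so λ ≡ 39·19 ≡ 36.
  x = λ² - 28 - 28 = 1296 - 56 ≡ 18; y = λ·(28 - 18) - 26 ≡ 5. → (18, 5)
add P: (18, 5) + (35, 35). λ = (35 - 5)/(35 - 18) ≡ 30/17 mod 47. 17⁻¹ ≡ 36 (mod 47) since 17·36 = 612 ≡ 1, so λ ≡ 46.
  x = λ² - 18 - 35 = 2116 - 53 ≡ 42; y = λ·(18 - 42) - 5 ≡ 19. → (42, 19)

(42, 19)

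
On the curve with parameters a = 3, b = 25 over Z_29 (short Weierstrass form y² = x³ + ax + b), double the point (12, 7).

(5, 22)

tangent at (12, 7): λ = (3·12² + 3)/(2·7) ≡ 0/14. 14⁻¹ ≡ 27 (mod 29) since 14·27 = 378 ≡ 1, so λ ≡ 0·27 ≡ 0.
  x = λ² - 12 - 12 = 0 - 24 ≡ 5; y = λ·(12 - 5) - 7 ≡ 22. → (5, 22)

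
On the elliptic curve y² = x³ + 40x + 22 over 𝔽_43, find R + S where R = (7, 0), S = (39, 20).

(7, 0) + (39, 20). λ = (20 - 0)/(39 - 7) ≡ 20/32 mod 43. 32⁻¹ ≡ 39 (mod 43), so λ ≡ 6.
  x = λ² - 7 - 39 = 36 - 46 ≡ 33; y = λ·(7 - 33) - 0 ≡ 16. → (33, 16)

(33, 16)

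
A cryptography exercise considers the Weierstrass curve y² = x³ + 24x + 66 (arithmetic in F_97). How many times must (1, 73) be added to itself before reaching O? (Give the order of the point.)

2P: tangent at (1, 73): λ = (3·1² + 24)/(2·73) ≡ 27/49. 49⁻¹ ≡ 2 (mod 97) since 49·2 = 98 ≡ 1, so λ ≡ 27·2 ≡ 54.
  x = λ² - 1 - 1 = 2916 - 2 ≡ 4; y = λ·(1 - 4) - 73 ≡ 56. → (4, 56)
3P: (4, 56) + (1, 73). λ = (73 - 56)/(1 - 4) ≡ 17/94 mod 97. 94⁻¹ ≡ 32 (mod 97), so λ ≡ 59.
  x = λ² - 4 - 1 = 3481 - 5 ≡ 81; y = λ·(4 - 81) - 56 ≡ 57. → (81, 57)
4P: (81, 57) + (1, 73). λ = (73 - 57)/(1 - 81) ≡ 16/17 mod 97. 17⁻¹ ≡ 40 (mod 97) since 17·40 = 680 ≡ 1, so λ ≡ 58.
  x = λ² - 81 - 1 = 3364 - 82 ≡ 81; y = λ·(81 - 81) - 57 ≡ 40. → (81, 40)
5P: (81, 40) + (1, 73). λ = (73 - 40)/(1 - 81) ≡ 33/17 mod 97. 17⁻¹ ≡ 40 (mod 97), so λ ≡ 59.
  x = λ² - 81 - 1 = 3481 - 82 ≡ 4; y = λ·(81 - 4) - 40 ≡ 41. → (4, 41)
6P: (4, 41) + (1, 73). λ = (73 - 41)/(1 - 4) ≡ 32/94 mod 97. 94⁻¹ ≡ 32 (mod 97), so λ ≡ 54.
  x = λ² - 4 - 1 = 2916 - 5 ≡ 1; y = λ·(4 - 1) - 41 ≡ 24. → (1, 24)
7P: (1, 24) + (1, 73): same x and y₁ ≡ -y₂, so the sum is O.
7P = O, so the order is 7.

7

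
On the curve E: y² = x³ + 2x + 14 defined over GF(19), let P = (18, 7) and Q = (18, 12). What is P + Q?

The two points share x = 18 and their y-coordinates satisfy 7 + 12 ≡ 0 (mod 19), so they are inverses. Their sum is the point at infinity.

O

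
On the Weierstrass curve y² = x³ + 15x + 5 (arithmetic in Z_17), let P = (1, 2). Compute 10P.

Repeated addition: build up to 10P.
2P: tangent at (1, 2): λ = (3·1² + 15)/(2·2) ≡ 1/4. 4⁻¹ ≡ 13 (mod 17) since 4·13 = 52 ≡ 1, so λ ≡ 1·13 ≡ 13.
  x = λ² - 1 - 1 = 169 - 2 ≡ 14; y = λ·(1 - 14) - 2 ≡ 16. → (14, 16)
3P: (14, 16) + (1, 2). λ = (2 - 16)/(1 - 14) ≡ 3/4 mod 17. 4⁻¹ ≡ 13 (mod 17), so λ ≡ 5.
  x = λ² - 14 - 1 = 25 - 15 ≡ 10; y = λ·(14 - 10) - 16 ≡ 4. → (10, 4)
4P: (10, 4) + (1, 2). λ = (2 - 4)/(1 - 10) ≡ 15/8 mod 17. 8⁻¹ ≡ 15 (mod 17), so λ ≡ 4.
  x = λ² - 10 - 1 = 16 - 11 ≡ 5; y = λ·(10 - 5) - 4 ≡ 16. → (5, 16)
5P: (5, 16) + (1, 2). λ = (2 - 16)/(1 - 5) ≡ 3/13 mod 17. 13⁻¹ ≡ 4 (mod 17) since 13·4 = 52 ≡ 1, so λ ≡ 12.
  x = λ² - 5 - 1 = 144 - 6 ≡ 2; y = λ·(5 - 2) - 16 ≡ 3. → (2, 3)
6P: (2, 3) + (1, 2). λ = (2 - 3)/(1 - 2) ≡ 16/16 mod 17. 16⁻¹ ≡ 16 (mod 17), so λ ≡ 1.
  x = λ² - 2 - 1 = 1 - 3 ≡ 15; y = λ·(2 - 15) - 3 ≡ 1. → (15, 1)
7P: (15, 1) + (1, 2). λ = (2 - 1)/(1 - 15) ≡ 1/3 mod 17. 3⁻¹ ≡ 6 (mod 17), so λ ≡ 6.
  x = λ² - 15 - 1 = 36 - 16 ≡ 3; y = λ·(15 - 3) - 1 ≡ 3. → (3, 3)
8P: (3, 3) + (1, 2). λ = (2 - 3)/(1 - 3) ≡ 16/15 mod 17. 15⁻¹ ≡ 8 (mod 17), so λ ≡ 9.
  x = λ² - 3 - 1 = 81 - 4 ≡ 9; y = λ·(3 - 9) - 3 ≡ 11. → (9, 11)
9P: (9, 11) + (1, 2). λ = (2 - 11)/(1 - 9) ≡ 8/9 mod 17. 9⁻¹ ≡ 2 (mod 17) since 9·2 = 18 ≡ 1, so λ ≡ 16.
  x = λ² - 9 - 1 = 256 - 10 ≡ 8; y = λ·(9 - 8) - 11 ≡ 5. → (8, 5)
10P: (8, 5) + (1, 2). λ = (2 - 5)/(1 - 8) ≡ 14/10 mod 17. 10⁻¹ ≡ 12 (mod 17), so λ ≡ 15.
  x = λ² - 8 - 1 = 225 - 9 ≡ 12; y = λ·(8 - 12) - 5 ≡ 3. → (12, 3)

(12, 3)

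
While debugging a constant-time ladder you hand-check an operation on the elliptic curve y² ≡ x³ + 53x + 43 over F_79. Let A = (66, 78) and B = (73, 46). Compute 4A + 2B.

First 4A:
Double-and-add on 4 = (100)₂. Start with A = (66, 78) for the leading 1-bit.
double: tangent at (66, 78): λ = (3·66² + 53)/(2·78) ≡ 7/77. 77⁻¹ ≡ 39 (mod 79), so λ ≡ 7·39 ≡ 36.
  x = λ² - 66 - 66 = 1296 - 132 ≡ 58; y = λ·(66 - 58) - 78 ≡ 52. → (58, 52)
double: tangent at (58, 52): λ = (3·58² + 53)/(2·52) ≡ 33/25. 25⁻¹ ≡ 19 (mod 79), so λ ≡ 33·19 ≡ 74.
  x = λ² - 58 - 58 = 5476 - 116 ≡ 67; y = λ·(58 - 67) - 52 ≡ 72. → (67, 72)
4A = (67, 72).
Next 2B:
Repeated addition: build up to 2B.
2B: tangent at (73, 46): λ = (3·73² + 53)/(2·46) ≡ 3/13. 13⁻¹ ≡ 73 (mod 79) since 13·73 = 949 ≡ 1, so λ ≡ 3·73 ≡ 61.
  x = λ² - 73 - 73 = 3721 - 146 ≡ 20; y = λ·(73 - 20) - 46 ≡ 27. → (20, 27)
2B = (20, 27).
Finally 4A + 2B:
(67, 72) + (20, 27). λ = (27 - 72)/(20 - 67) ≡ 34/32 mod 79. 32⁻¹ ≡ 42 (mod 79), so λ ≡ 6.
  x = λ² - 67 - 20 = 36 - 87 ≡ 28; y = λ·(67 - 28) - 72 ≡ 4. → (28, 4)

(28, 4)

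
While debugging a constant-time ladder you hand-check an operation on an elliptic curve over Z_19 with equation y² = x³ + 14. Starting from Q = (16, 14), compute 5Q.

(10, 8)

Double-and-add on 5 = (101)₂. Start with Q = (16, 14) for the leading 1-bit.
double: tangent at (16, 14): λ = (3·16² + 0)/(2·14) ≡ 8/9. 9⁻¹ ≡ 17 (mod 19) since 9·17 = 153 ≡ 1, so λ ≡ 8·17 ≡ 3.
  x = λ² - 16 - 16 = 9 - 32 ≡ 15; y = λ·(16 - 15) - 14 ≡ 8. → (15, 8)
double: tangent at (15, 8): λ = (3·15² + 0)/(2·8) ≡ 10/16. 16⁻¹ ≡ 6 (mod 19), so λ ≡ 10·6 ≡ 3.
  x = λ² - 15 - 15 = 9 - 30 ≡ 17; y = λ·(15 - 17) - 8 ≡ 5. → (17, 5)
add Q: (17, 5) + (16, 14). λ = (14 - 5)/(16 - 17) ≡ 9/18 mod 19. 18⁻¹ ≡ 18 (mod 19) since 18·18 = 324 ≡ 1, so λ ≡ 10.
  x = λ² - 17 - 16 = 100 - 33 ≡ 10; y = λ·(17 - 10) - 5 ≡ 8. → (10, 8)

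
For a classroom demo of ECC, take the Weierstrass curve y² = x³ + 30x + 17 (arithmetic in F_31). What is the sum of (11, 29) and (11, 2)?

The two points share x = 11 and their y-coordinates satisfy 29 + 2 ≡ 0 (mod 31), so they are inverses. Their sum is the point at infinity.

O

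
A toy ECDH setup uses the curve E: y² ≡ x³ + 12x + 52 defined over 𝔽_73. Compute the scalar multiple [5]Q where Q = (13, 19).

(4, 50)

Double-and-add on 5 = (101)₂. Start with Q = (13, 19) for the leading 1-bit.
double: tangent at (13, 19): λ = (3·13² + 12)/(2·19) ≡ 8/38. 38⁻¹ ≡ 25 (mod 73) since 38·25 = 950 ≡ 1, so λ ≡ 8·25 ≡ 54.
  x = λ² - 13 - 13 = 2916 - 26 ≡ 43; y = λ·(13 - 43) - 19 ≡ 40. → (43, 40)
double: tangent at (43, 40): λ = (3·43² + 12)/(2·40) ≡ 11/7. 7⁻¹ ≡ 21 (mod 73) since 7·21 = 147 ≡ 1, so λ ≡ 11·21 ≡ 12.
  x = λ² - 43 - 43 = 144 - 86 ≡ 58; y = λ·(43 - 58) - 40 ≡ 72. → (58, 72)
add Q: (58, 72) + (13, 19). λ = (19 - 72)/(13 - 58) ≡ 20/28 mod 73. 28⁻¹ ≡ 60 (mod 73), so λ ≡ 32.
  x = λ² - 58 - 13 = 1024 - 71 ≡ 4; y = λ·(58 - 4) - 72 ≡ 50. → (4, 50)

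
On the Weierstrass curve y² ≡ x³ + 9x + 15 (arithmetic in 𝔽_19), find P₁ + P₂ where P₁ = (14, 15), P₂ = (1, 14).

(13, 7)

(14, 15) + (1, 14). λ = (14 - 15)/(1 - 14) ≡ 18/6 mod 19. 6⁻¹ ≡ 16 (mod 19), so λ ≡ 3.
  x = λ² - 14 - 1 = 9 - 15 ≡ 13; y = λ·(14 - 13) - 15 ≡ 7. → (13, 7)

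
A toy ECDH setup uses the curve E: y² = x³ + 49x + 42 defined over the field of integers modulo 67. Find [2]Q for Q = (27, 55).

(37, 28)

tangent at (27, 55): λ = (3·27² + 49)/(2·55) ≡ 25/43. 43⁻¹ ≡ 53 (mod 67), so λ ≡ 25·53 ≡ 52.
  x = λ² - 27 - 27 = 2704 - 54 ≡ 37; y = λ·(27 - 37) - 55 ≡ 28. → (37, 28)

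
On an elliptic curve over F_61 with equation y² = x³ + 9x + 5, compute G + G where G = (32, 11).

tangent at (32, 11): λ = (3·32² + 9)/(2·11) ≡ 31/22. 22⁻¹ ≡ 25 (mod 61) since 22·25 = 550 ≡ 1, so λ ≡ 31·25 ≡ 43.
  x = λ² - 32 - 32 = 1849 - 64 ≡ 16; y = λ·(32 - 16) - 11 ≡ 6. → (16, 6)

(16, 6)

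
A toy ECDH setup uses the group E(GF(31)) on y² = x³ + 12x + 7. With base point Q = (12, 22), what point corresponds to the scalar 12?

(15, 20)

Double-and-add on 12 = (1100)₂. Start with Q = (12, 22) for the leading 1-bit.
double: tangent at (12, 22): λ = (3·12² + 12)/(2·22) ≡ 10/13. 13⁻¹ ≡ 12 (mod 31), so λ ≡ 10·12 ≡ 27.
  x = λ² - 12 - 12 = 729 - 24 ≡ 23; y = λ·(12 - 23) - 22 ≡ 22. → (23, 22)
add Q: (23, 22) + (12, 22). λ = (22 - 22)/(12 - 23) ≡ 0/20 mod 31. 20⁻¹ ≡ 14 (mod 31), so λ ≡ 0.
  x = λ² - 23 - 12 = 0 - 35 ≡ 27; y = λ·(23 - 27) - 22 ≡ 9. → (27, 9)
double: tangent at (27, 9): λ = (3·27² + 12)/(2·9) ≡ 29/18. 18⁻¹ ≡ 19 (mod 31) since 18·19 = 342 ≡ 1, so λ ≡ 29·19 ≡ 24.
  x = λ² - 27 - 27 = 576 - 54 ≡ 26; y = λ·(27 - 26) - 9 ≡ 15. → (26, 15)
double: tangent at (26, 15): λ = (3·26² + 12)/(2·15) ≡ 25/30. 30⁻¹ ≡ 30 (mod 31), so λ ≡ 25·30 ≡ 6.
  x = λ² - 26 - 26 = 36 - 52 ≡ 15; y = λ·(26 - 15) - 15 ≡ 20. → (15, 20)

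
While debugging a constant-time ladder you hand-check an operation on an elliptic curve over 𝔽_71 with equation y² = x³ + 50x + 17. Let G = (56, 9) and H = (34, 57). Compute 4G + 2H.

First 4G:
Repeated addition: build up to 4G.
2G: tangent at (56, 9): λ = (3·56² + 50)/(2·9) ≡ 15/18. 18⁻¹ ≡ 4 (mod 71) since 18·4 = 72 ≡ 1, so λ ≡ 15·4 ≡ 60.
  x = λ² - 56 - 56 = 3600 - 112 ≡ 9; y = λ·(56 - 9) - 9 ≡ 42. → (9, 42)
3G: (9, 42) + (56, 9). λ = (9 - 42)/(56 - 9) ≡ 38/47 mod 71. 47⁻¹ ≡ 68 (mod 71), so λ ≡ 28.
  x = λ² - 9 - 56 = 784 - 65 ≡ 9; y = λ·(9 - 9) - 42 ≡ 29. → (9, 29)
4G: (9, 29) + (56, 9). λ = (9 - 29)/(56 - 9) ≡ 51/47 mod 71. 47⁻¹ ≡ 68 (mod 71) since 47·68 = 3196 ≡ 1, so λ ≡ 60.
  x = λ² - 9 - 56 = 3600 - 65 ≡ 56; y = λ·(9 - 56) - 29 ≡ 62. → (56, 62)
4G = (56, 62).
Next 2H:
Repeated addition: build up to 2H.
2H: tangent at (34, 57): λ = (3·34² + 50)/(2·57) ≡ 39/43. 43⁻¹ ≡ 38 (mod 71) since 43·38 = 1634 ≡ 1, so λ ≡ 39·38 ≡ 62.
  x = λ² - 34 - 34 = 3844 - 68 ≡ 13; y = λ·(34 - 13) - 57 ≡ 38. → (13, 38)
2H = (13, 38).
Finally 4G + 2H:
(56, 62) + (13, 38). λ = (38 - 62)/(13 - 56) ≡ 47/28 mod 71. 28⁻¹ ≡ 33 (mod 71), so λ ≡ 60.
  x = λ² - 56 - 13 = 3600 - 69 ≡ 52; y = λ·(56 - 52) - 62 ≡ 36. → (52, 36)

(52, 36)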